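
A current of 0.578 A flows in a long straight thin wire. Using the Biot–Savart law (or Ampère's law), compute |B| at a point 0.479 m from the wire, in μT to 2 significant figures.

B ≈ 0.24 μT

For an infinitely long straight wire, B = μ₀I/(2πd).
B = (4π×10⁻⁷ × 0.578) / (2π × 0.479) = 2.41×10⁻⁷ T.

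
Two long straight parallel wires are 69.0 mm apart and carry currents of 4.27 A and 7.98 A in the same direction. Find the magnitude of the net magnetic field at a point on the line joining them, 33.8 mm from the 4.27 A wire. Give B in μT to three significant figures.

Each long wire gives B = μ₀I/(2πd). Distances are d₁ = 0.0338 m and d₂ = 0.0352 m.
B₁ = 2.53×10⁻⁵ T, B₂ = 4.53×10⁻⁵ T.
Between parallel currents the two contributions point in opposite directions, so they subtract. B = |B₁ − B₂| = |2.53×10⁻⁵ − 4.53×10⁻⁵| = 2.01×10⁻⁵ T.

B ≈ 20.1 μT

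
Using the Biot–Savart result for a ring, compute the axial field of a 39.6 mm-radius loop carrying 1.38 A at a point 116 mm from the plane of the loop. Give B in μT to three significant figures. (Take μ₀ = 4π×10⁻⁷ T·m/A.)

On the axis of a circular loop, B = μ₀IR² / [2(R²+z²)^(3/2)].
R² + z² = (0.0396)² + (0.116)² = 0.01502 m², and (R²+z²)^(3/2) = 1.84×10⁻³ m³.
B = (4π×10⁻⁷ × 1.38 × 0.001568) / (2 × 1.84×10⁻³) = 7.38×10⁻⁷ T.

B ≈ 0.738 μT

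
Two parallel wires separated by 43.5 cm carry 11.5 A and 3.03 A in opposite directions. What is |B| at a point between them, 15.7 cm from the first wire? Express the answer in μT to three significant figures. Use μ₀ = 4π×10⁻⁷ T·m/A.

Each long wire gives B = μ₀I/(2πd). Distances are d₁ = 0.157 m and d₂ = 0.278 m.
B₁ = 1.46×10⁻⁵ T, B₂ = 2.18×10⁻⁶ T.
Between antiparallel currents both contributions point the same way, so they add. B = B₁ + B₂ = 1.46×10⁻⁵ + 2.18×10⁻⁶ = 1.68×10⁻⁵ T.

B ≈ 16.8 μT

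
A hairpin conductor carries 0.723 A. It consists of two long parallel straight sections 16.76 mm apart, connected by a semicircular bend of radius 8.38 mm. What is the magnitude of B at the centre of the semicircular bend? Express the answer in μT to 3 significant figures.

B ≈ 44.4 μT

The semicircular arc contributes B_arc = μ₀I·π/(4πR) = μ₀I/(4R) = 2.71×10⁻⁵ T.
Each semi-infinite lead is at perpendicular distance R = 0.00838 m from the centre, with the perpendicular foot at its near end, so it contributes μ₀I/(4πR); both point the same way, together 1.73×10⁻⁵ T.
Arc and leads all point the same direction: B = 2.71×10⁻⁵ + 1.73×10⁻⁵ = 4.44×10⁻⁵ T.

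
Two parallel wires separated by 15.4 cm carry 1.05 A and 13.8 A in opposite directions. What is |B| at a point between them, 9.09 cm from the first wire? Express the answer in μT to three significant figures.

Each long wire gives B = μ₀I/(2πd). Distances are d₁ = 0.0909 m and d₂ = 0.0631 m.
B₁ = 2.31×10⁻⁶ T, B₂ = 4.37×10⁻⁵ T.
Between antiparallel currents both contributions point the same way, so they add. B = B₁ + B₂ = 2.31×10⁻⁶ + 4.37×10⁻⁵ = 4.61×10⁻⁵ T.

B ≈ 46.1 μT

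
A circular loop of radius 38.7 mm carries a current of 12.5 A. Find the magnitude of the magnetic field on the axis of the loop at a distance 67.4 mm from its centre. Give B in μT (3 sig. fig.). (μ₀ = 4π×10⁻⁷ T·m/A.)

On the axis of a circular loop, B = μ₀IR² / [2(R²+z²)^(3/2)].
R² + z² = (0.0387)² + (0.0674)² = 0.00604 m², and (R²+z²)^(3/2) = 4.69×10⁻⁴ m³.
B = (4π×10⁻⁷ × 12.5 × 0.001498) / (2 × 4.69×10⁻⁴) = 2.51×10⁻⁵ T.

B ≈ 25.1 μT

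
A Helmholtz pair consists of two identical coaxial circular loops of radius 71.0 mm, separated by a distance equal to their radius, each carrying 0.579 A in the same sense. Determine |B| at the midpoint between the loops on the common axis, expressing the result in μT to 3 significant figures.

B ≈ 7.33 μT

Each loop contributes B = μ₀IR²/[2(R²+z²)^(3/2)] on the axis, with z measured from that loop.
Loop 1 (z = 0.0355 m): B₁ = 3.67×10⁻⁶ T. Loop 2 (z = 0.0355 m): B₂ = 3.67×10⁻⁶ T.
The fields add: B = B₁ + B₂ = 7.33×10⁻⁶ T.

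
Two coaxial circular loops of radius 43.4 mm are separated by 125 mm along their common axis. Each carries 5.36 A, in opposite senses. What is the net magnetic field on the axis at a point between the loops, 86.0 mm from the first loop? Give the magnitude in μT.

Each loop contributes B = μ₀IR²/[2(R²+z²)^(3/2)] on the axis, with z measured from that loop.
Loop 1 (z = 0.086 m): B₁ = 7.10×10⁻⁶ T. Loop 2 (z = 0.039 m): B₂ = 3.19×10⁻⁵ T.
The fields oppose: B = |B₁ − B₂| = 2.48×10⁻⁵ T.

B ≈ 24.8 μT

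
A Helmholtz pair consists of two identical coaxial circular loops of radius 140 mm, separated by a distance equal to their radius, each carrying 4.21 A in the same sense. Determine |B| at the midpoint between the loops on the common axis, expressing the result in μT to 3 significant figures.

Each loop contributes B = μ₀IR²/[2(R²+z²)^(3/2)] on the axis, with z measured from that loop.
Loop 1 (z = 0.07 m): B₁ = 1.35×10⁻⁵ T. Loop 2 (z = 0.07 m): B₂ = 1.35×10⁻⁵ T.
The fields add: B = B₁ + B₂ = 2.70×10⁻⁵ T.

B ≈ 27.0 μT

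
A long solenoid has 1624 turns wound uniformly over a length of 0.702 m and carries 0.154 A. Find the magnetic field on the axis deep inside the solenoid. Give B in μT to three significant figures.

Inside a long solenoid, B = μ₀nI with n = 2313 turns/m.
B = 4π×10⁻⁷ × 2313 × 0.154 = 4.48×10⁻⁴ T.

B ≈ 448 μT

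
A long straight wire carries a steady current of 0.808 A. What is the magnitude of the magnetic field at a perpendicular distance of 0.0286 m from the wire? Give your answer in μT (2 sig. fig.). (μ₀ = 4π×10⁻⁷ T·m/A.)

B ≈ 5.7 μT

For an infinitely long straight wire, B = μ₀I/(2πd).
B = (4π×10⁻⁷ × 0.808) / (2π × 0.0286) = 5.65×10⁻⁶ T.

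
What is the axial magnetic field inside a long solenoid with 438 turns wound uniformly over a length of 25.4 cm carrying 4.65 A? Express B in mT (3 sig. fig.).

B ≈ 10.1 mT

Inside a long solenoid, B = μ₀nI with n = 1724 turns/m.
B = 4π×10⁻⁷ × 1724 × 4.65 = 1.01×10⁻² T.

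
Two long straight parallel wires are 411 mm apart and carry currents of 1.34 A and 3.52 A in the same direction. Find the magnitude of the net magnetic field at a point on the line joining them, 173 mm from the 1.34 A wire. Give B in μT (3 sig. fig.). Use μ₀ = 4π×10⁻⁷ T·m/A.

Each long wire gives B = μ₀I/(2πd). Distances are d₁ = 0.173 m and d₂ = 0.238 m.
B₁ = 1.55×10⁻⁶ T, B₂ = 2.96×10⁻⁶ T.
Between parallel currents the two contributions point in opposite directions, so they subtract. B = |B₁ − B₂| = |1.55×10⁻⁶ − 2.96×10⁻⁶| = 1.41×10⁻⁶ T.

B ≈ 1.41 μT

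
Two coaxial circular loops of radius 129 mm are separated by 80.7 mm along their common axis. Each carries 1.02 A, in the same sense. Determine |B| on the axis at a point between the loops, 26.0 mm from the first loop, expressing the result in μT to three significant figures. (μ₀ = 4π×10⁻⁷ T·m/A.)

Each loop contributes B = μ₀IR²/[2(R²+z²)^(3/2)] on the axis, with z measured from that loop.
Loop 1 (z = 0.026 m): B₁ = 4.68×10⁻⁶ T. Loop 2 (z = 0.0547 m): B₂ = 3.88×10⁻⁶ T.
The fields add: B = B₁ + B₂ = 8.56×10⁻⁶ T.

B ≈ 8.56 μT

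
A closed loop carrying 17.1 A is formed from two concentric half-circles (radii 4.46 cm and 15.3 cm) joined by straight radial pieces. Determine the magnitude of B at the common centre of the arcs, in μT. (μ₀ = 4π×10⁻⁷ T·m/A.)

The radial connectors point toward the centre, so dl × r̂ = 0 and they contribute nothing.
Each semicircle gives μ₀I/(4R): inner arc 1.20×10⁻⁴ T, outer arc 3.51×10⁻⁵ T.
The two arcs carry current in opposite angular senses, so their fields oppose: B = |1.20×10⁻⁴ − 3.51×10⁻⁵| = 8.53×10⁻⁵ T.

B ≈ 85.3 μT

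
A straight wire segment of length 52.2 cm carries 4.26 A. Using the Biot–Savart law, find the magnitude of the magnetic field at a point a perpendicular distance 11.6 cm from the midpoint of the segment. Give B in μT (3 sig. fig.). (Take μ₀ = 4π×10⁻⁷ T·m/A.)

B ≈ 6.71 μT

For a finite straight segment, B = (μ₀I/4πd)(sinθ₁ + sinθ₂), where θ₁, θ₂ are the angles from the perpendicular to each end.
The perpendicular from the point meets the wire at its midpoint, so each end is L/2 = 0.261 m away along the wire.
sinθ₁ = 0.261/√(0.261²+0.116²) = 0.9138; sinθ₂ = 0.261/√(0.261²+0.116²) = 0.9138.
B = (4π×10⁻⁷ × 4.26) / (4π × 0.116) × (0.9138 + 0.9138) = 6.71×10⁻⁶ T.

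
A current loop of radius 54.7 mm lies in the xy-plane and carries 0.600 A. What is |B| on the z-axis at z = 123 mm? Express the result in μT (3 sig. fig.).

On the axis of a circular loop, B = μ₀IR² / [2(R²+z²)^(3/2)].
R² + z² = (0.0547)² + (0.123)² = 0.01812 m², and (R²+z²)^(3/2) = 2.44×10⁻³ m³.
B = (4π×10⁻⁷ × 0.600 × 0.002992) / (2 × 2.44×10⁻³) = 4.62×10⁻⁷ T.

B ≈ 0.462 μT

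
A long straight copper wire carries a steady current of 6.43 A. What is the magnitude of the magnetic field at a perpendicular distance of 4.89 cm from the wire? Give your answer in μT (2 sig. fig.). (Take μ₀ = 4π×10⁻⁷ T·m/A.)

B ≈ 26 μT

For an infinitely long straight wire, B = μ₀I/(2πd).
B = (4π×10⁻⁷ × 6.43) / (2π × 0.0489) = 2.63×10⁻⁵ T.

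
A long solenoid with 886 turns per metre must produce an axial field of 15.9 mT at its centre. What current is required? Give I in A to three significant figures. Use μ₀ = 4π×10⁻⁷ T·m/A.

I ≈ 14.3 A

Inside a long solenoid B = μ₀nI with n = 886 m⁻¹, so I = B/(μ₀n).
I = 1.59×10⁻² / (4π×10⁻⁷ × 886) = 14.3 A.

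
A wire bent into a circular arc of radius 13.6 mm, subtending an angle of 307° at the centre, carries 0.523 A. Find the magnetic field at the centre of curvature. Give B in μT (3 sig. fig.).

The Biot–Savart field of a circular arc at its centre is B = μ₀Iφ/(4πR), with φ = 5.358 rad.
B = (4π×10⁻⁷ × 0.523 × 5.358) / (4π × 0.0136) = 2.06×10⁻⁵ T.

B ≈ 20.6 μT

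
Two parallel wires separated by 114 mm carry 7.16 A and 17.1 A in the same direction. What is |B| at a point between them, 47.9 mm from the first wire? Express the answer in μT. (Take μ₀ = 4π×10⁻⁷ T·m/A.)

B ≈ 21.8 μT

Each long wire gives B = μ₀I/(2πd). Distances are d₁ = 0.0479 m and d₂ = 0.0661 m.
B₁ = 2.99×10⁻⁵ T, B₂ = 5.17×10⁻⁵ T.
Between parallel currents the two contributions point in opposite directions, so they subtract. B = |B₁ − B₂| = |2.99×10⁻⁵ − 5.17×10⁻⁵| = 2.18×10⁻⁵ T.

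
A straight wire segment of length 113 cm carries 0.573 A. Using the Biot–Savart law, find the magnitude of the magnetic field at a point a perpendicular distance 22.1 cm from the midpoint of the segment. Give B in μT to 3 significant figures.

For a finite straight segment, B = (μ₀I/4πd)(sinθ₁ + sinθ₂), where θ₁, θ₂ are the angles from the perpendicular to each end.
The perpendicular from the point meets the wire at its midpoint, so each end is L/2 = 0.565 m away along the wire.
sinθ₁ = 0.565/√(0.565²+0.221²) = 0.9313; sinθ₂ = 0.565/√(0.565²+0.221²) = 0.9313.
B = (4π×10⁻⁷ × 0.573) / (4π × 0.221) × (0.9313 + 0.9313) = 4.83×10⁻⁷ T.

B ≈ 0.483 μT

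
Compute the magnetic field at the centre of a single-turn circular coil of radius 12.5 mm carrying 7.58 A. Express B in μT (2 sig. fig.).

At the centre of a circular loop the Biot–Savart law gives B = μ₀I/(2R).
B = (4π×10⁻⁷ × 7.58) / (2 × 0.0125) = 3.81×10⁻⁴ T.

B ≈ 380 μT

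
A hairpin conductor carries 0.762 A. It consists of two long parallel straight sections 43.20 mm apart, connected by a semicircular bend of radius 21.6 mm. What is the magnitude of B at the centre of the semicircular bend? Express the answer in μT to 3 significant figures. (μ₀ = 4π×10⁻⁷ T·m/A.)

B ≈ 18.1 μT

The semicircular arc contributes B_arc = μ₀I·π/(4πR) = μ₀I/(4R) = 1.11×10⁻⁵ T.
Each semi-infinite lead is at perpendicular distance R = 0.0216 m from the centre, with the perpendicular foot at its near end, so it contributes μ₀I/(4πR); both point the same way, together 7.06×10⁻⁶ T.
Arc and leads all point the same direction: B = 1.11×10⁻⁵ + 7.06×10⁻⁶ = 1.81×10⁻⁵ T.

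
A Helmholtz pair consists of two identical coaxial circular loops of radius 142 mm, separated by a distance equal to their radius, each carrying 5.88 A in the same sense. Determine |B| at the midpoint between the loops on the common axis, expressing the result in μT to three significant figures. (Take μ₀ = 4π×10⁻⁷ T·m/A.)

Each loop contributes B = μ₀IR²/[2(R²+z²)^(3/2)] on the axis, with z measured from that loop.
Loop 1 (z = 0.071 m): B₁ = 1.86×10⁻⁵ T. Loop 2 (z = 0.071 m): B₂ = 1.86×10⁻⁵ T.
The fields add: B = B₁ + B₂ = 3.72×10⁻⁵ T.

B ≈ 37.2 μT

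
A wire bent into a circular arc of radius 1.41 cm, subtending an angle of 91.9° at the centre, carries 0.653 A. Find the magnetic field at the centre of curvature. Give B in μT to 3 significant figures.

B ≈ 7.43 μT

The Biot–Savart field of a circular arc at its centre is B = μ₀Iφ/(4πR), with φ = 1.604 rad.
B = (4π×10⁻⁷ × 0.653 × 1.604) / (4π × 0.0141) = 7.43×10⁻⁶ T.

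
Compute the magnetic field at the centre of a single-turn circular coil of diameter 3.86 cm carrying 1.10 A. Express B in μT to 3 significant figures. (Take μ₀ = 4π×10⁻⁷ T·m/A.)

B ≈ 35.8 μT

At the centre of a circular loop the Biot–Savart law gives B = μ₀I/(2R) (so R = 0.0193 m).
B = (4π×10⁻⁷ × 1.10) / (2 × 0.0193) = 3.58×10⁻⁵ T.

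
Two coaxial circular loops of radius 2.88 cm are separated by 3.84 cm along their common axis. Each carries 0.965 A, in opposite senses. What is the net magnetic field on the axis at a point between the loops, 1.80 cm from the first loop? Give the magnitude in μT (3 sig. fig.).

Each loop contributes B = μ₀IR²/[2(R²+z²)^(3/2)] on the axis, with z measured from that loop.
Loop 1 (z = 0.018 m): B₁ = 1.28×10⁻⁵ T. Loop 2 (z = 0.0204 m): B₂ = 1.14×10⁻⁵ T.
The fields oppose: B = |B₁ − B₂| = 1.40×10⁻⁶ T.

B ≈ 1.40 μT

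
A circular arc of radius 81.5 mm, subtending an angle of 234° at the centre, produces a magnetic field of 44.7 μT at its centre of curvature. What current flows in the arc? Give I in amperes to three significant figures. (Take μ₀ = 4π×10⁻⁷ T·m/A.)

For a circular arc, B = μ₀Iφ/(4πR) with φ in radians; here φ = 4.084 rad.
So I = 4πRB/(μ₀φ) = 4π × 0.0815 × 4.47×10⁻⁵ / (4π×10⁻⁷ × 4.084) = 8.92 A.

I ≈ 8.92 A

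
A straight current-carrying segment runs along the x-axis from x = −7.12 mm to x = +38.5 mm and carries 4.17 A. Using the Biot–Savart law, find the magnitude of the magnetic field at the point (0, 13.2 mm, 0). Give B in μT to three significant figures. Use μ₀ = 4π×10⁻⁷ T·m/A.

For a finite straight segment, B = (μ₀I/4πd)(sinθ₁ + sinθ₂), where θ₁, θ₂ are the angles from the perpendicular to each end.
The perpendicular distance is d = 0.0132 m; the end-offsets along the wire are a = 0.00712 m and b = 0.0385 m.
sinθ₁ = 0.00712/√(0.00712²+0.0132²) = 0.4747; sinθ₂ = 0.0385/√(0.0385²+0.0132²) = 0.9459.
B = (4π×10⁻⁷ × 4.17) / (4π × 0.0132) × (0.4747 + 0.9459) = 4.49×10⁻⁵ T.

B ≈ 44.9 μT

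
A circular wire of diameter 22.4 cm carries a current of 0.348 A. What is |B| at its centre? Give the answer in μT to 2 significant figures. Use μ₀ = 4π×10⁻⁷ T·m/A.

At the centre of a circular loop the Biot–Savart law gives B = μ₀I/(2R) (so R = 0.112 m).
B = (4π×10⁻⁷ × 0.348) / (2 × 0.112) = 1.95×10⁻⁶ T.

B ≈ 2.0 μT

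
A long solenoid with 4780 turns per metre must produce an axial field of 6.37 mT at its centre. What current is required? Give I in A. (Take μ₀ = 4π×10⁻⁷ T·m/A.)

Inside a long solenoid B = μ₀nI with n = 4780 m⁻¹, so I = B/(μ₀n).
I = 6.37×10⁻³ / (4π×10⁻⁷ × 4780) = 1.06 A.

I ≈ 1.06 A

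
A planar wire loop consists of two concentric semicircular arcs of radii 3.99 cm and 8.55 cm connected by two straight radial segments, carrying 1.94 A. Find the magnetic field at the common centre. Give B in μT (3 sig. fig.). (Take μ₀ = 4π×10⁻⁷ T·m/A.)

B ≈ 8.15 μT

The radial connectors point toward the centre, so dl × r̂ = 0 and they contribute nothing.
Each semicircle gives μ₀I/(4R): inner arc 1.53×10⁻⁵ T, outer arc 7.13×10⁻⁶ T.
The two arcs carry current in opposite angular senses, so their fields oppose: B = |1.53×10⁻⁵ − 7.13×10⁻⁶| = 8.15×10⁻⁶ T.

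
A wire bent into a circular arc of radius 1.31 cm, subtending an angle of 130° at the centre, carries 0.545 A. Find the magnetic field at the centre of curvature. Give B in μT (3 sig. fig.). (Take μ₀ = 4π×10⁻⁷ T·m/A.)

B ≈ 9.44 μT

The Biot–Savart field of a circular arc at its centre is B = μ₀Iφ/(4πR), with φ = 2.269 rad.
B = (4π×10⁻⁷ × 0.545 × 2.269) / (4π × 0.0131) = 9.44×10⁻⁶ T.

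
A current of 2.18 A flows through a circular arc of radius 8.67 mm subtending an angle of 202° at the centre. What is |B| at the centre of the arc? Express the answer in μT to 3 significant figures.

The Biot–Savart field of a circular arc at its centre is B = μ₀Iφ/(4πR), with φ = 3.526 rad.
B = (4π×10⁻⁷ × 2.18 × 3.526) / (4π × 0.00867) = 8.86×10⁻⁵ T.

B ≈ 88.6 μT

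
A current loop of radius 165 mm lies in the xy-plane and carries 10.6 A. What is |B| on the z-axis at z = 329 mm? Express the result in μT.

On the axis of a circular loop, B = μ₀IR² / [2(R²+z²)^(3/2)].
R² + z² = (0.165)² + (0.329)² = 0.1355 m², and (R²+z²)^(3/2) = 4.99×10⁻² m³.
B = (4π×10⁻⁷ × 10.6 × 0.02723) / (2 × 4.99×10⁻²) = 3.64×10⁻⁶ T.

B ≈ 3.64 μT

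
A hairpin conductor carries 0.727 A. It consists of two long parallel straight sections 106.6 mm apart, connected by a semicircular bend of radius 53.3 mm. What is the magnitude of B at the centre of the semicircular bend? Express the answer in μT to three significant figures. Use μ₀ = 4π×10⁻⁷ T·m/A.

The semicircular arc contributes B_arc = μ₀I·π/(4πR) = μ₀I/(4R) = 4.29×10⁻⁶ T.
Each semi-infinite lead is at perpendicular distance R = 0.0533 m from the centre, with the perpendicular foot at its near end, so it contributes μ₀I/(4πR); both point the same way, together 2.73×10⁻⁶ T.
Arc and leads all point the same direction: B = 4.29×10⁻⁶ + 2.73×10⁻⁶ = 7.01×10⁻⁶ T.

B ≈ 7.01 μT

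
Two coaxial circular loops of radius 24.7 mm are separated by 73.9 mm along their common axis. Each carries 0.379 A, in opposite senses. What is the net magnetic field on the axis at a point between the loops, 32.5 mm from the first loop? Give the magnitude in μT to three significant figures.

Each loop contributes B = μ₀IR²/[2(R²+z²)^(3/2)] on the axis, with z measured from that loop.
Loop 1 (z = 0.0325 m): B₁ = 2.14×10⁻⁶ T. Loop 2 (z = 0.0414 m): B₂ = 1.30×10⁻⁶ T.
The fields oppose: B = |B₁ − B₂| = 8.39×10⁻⁷ T.

B ≈ 0.839 μT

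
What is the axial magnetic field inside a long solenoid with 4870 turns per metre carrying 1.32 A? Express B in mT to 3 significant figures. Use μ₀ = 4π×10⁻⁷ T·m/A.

B ≈ 8.08 mT

Inside a long solenoid, B = μ₀nI with n = 4870 turns/m.
B = 4π×10⁻⁷ × 4870 × 1.32 = 8.08×10⁻³ T.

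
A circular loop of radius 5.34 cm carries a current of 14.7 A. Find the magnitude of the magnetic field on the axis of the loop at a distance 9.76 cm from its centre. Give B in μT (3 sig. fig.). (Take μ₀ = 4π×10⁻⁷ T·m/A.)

B ≈ 19.1 μT

On the axis of a circular loop, B = μ₀IR² / [2(R²+z²)^(3/2)].
R² + z² = (0.0534)² + (0.0976)² = 0.01238 m², and (R²+z²)^(3/2) = 1.38×10⁻³ m³.
B = (4π×10⁻⁷ × 14.7 × 0.002852) / (2 × 1.38×10⁻³) = 1.91×10⁻⁵ T.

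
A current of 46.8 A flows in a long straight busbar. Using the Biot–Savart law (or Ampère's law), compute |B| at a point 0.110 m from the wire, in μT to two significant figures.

B ≈ 85 μT

For an infinitely long straight wire, B = μ₀I/(2πd).
B = (4π×10⁻⁷ × 46.8) / (2π × 0.11) = 8.51×10⁻⁵ T.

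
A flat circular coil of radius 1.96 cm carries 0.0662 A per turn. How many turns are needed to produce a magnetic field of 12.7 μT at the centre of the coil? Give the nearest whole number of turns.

For an N-turn coil, B = Nμ₀I/(2R). A single turn gives B₁ = 2.12×10⁻⁶ T with R = 0.0196 m.
N = B/B₁ = 1.27×10⁻⁵ / 2.12×10⁻⁶ = 5.98.

N = 6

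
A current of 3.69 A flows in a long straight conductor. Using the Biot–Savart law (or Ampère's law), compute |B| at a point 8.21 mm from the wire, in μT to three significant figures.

For an infinitely long straight wire, B = μ₀I/(2πd).
B = (4π×10⁻⁷ × 3.69) / (2π × 0.00821) = 8.99×10⁻⁵ T.

B ≈ 89.9 μT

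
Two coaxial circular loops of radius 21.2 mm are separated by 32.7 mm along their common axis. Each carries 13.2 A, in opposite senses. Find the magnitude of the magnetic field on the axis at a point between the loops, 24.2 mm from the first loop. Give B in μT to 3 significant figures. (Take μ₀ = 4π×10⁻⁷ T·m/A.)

B ≈ 201 μT

Each loop contributes B = μ₀IR²/[2(R²+z²)^(3/2)] on the axis, with z measured from that loop.
Loop 1 (z = 0.0242 m): B₁ = 1.12×10⁻⁴ T. Loop 2 (z = 0.0085 m): B₂ = 3.13×10⁻⁴ T.
The fields oppose: B = |B₁ − B₂| = 2.01×10⁻⁴ T.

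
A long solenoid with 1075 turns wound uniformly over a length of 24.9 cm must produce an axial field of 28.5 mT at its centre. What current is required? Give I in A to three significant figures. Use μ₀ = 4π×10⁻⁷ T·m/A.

Inside a long solenoid B = μ₀nI with n = 4317 m⁻¹, so I = B/(μ₀n).
I = 2.85×10⁻² / (4π×10⁻⁷ × 4317) = 5.25 A.

I ≈ 5.25 A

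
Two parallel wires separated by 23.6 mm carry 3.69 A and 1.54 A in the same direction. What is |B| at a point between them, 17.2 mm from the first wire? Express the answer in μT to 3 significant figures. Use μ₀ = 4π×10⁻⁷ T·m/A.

Each long wire gives B = μ₀I/(2πd). Distances are d₁ = 0.0172 m and d₂ = 0.0064 m.
B₁ = 4.29×10⁻⁵ T, B₂ = 4.81×10⁻⁵ T.
Between parallel currents the two contributions point in opposite directions, so they subtract. B = |B₁ − B₂| = |4.29×10⁻⁵ − 4.81×10⁻⁵| = 5.22×10⁻⁶ T.

B ≈ 5.22 μT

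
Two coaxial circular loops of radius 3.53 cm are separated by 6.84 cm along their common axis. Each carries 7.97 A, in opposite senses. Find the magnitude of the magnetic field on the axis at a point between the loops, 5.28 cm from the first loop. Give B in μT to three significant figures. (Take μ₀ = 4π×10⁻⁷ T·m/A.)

B ≈ 84.2 μT

Each loop contributes B = μ₀IR²/[2(R²+z²)^(3/2)] on the axis, with z measured from that loop.
Loop 1 (z = 0.0528 m): B₁ = 2.44×10⁻⁵ T. Loop 2 (z = 0.0156 m): B₂ = 1.09×10⁻⁴ T.
The fields oppose: B = |B₁ − B₂| = 8.42×10⁻⁵ T.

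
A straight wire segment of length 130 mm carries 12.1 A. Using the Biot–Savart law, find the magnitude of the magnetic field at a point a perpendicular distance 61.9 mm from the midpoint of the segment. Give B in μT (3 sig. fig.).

B ≈ 28.3 μT

For a finite straight segment, B = (μ₀I/4πd)(sinθ₁ + sinθ₂), where θ₁, θ₂ are the angles from the perpendicular to each end.
The perpendicular from the point meets the wire at its midpoint, so each end is L/2 = 0.065 m away along the wire.
sinθ₁ = 0.065/√(0.065²+0.0619²) = 0.7242; sinθ₂ = 0.065/√(0.065²+0.0619²) = 0.7242.
B = (4π×10⁻⁷ × 12.1) / (4π × 0.0619) × (0.7242 + 0.7242) = 2.83×10⁻⁵ T.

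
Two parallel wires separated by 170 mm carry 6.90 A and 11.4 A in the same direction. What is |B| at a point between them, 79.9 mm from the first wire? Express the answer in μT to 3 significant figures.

B ≈ 8.03 μT

Each long wire gives B = μ₀I/(2πd). Distances are d₁ = 0.0799 m and d₂ = 0.0901 m.
B₁ = 1.73×10⁻⁵ T, B₂ = 2.53×10⁻⁵ T.
Between parallel currents the two contributions point in opposite directions, so they subtract. B = |B₁ − B₂| = |1.73×10⁻⁵ − 2.53×10⁻⁵| = 8.03×10⁻⁶ T.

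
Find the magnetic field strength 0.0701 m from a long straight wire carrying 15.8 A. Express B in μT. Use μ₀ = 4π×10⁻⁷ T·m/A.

B ≈ 45.1 μT

For an infinitely long straight wire, B = μ₀I/(2πd).
B = (4π×10⁻⁷ × 15.8) / (2π × 0.0701) = 4.51×10⁻⁵ T.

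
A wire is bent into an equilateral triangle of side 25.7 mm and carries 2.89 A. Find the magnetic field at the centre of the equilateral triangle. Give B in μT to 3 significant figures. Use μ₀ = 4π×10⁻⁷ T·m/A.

B ≈ 202 μT

Each side is a finite straight segment at perpendicular distance d = a/(2 tan(π/3)) = 0.007419 m from the centre, with end-angles ±π/3.
One side contributes B₁ = (μ₀I/4πd)·2 sin(π/3) = 6.75×10⁻⁵ T.
All 3 sides add in the same direction: B = 3 × 6.75×10⁻⁵ = 2.02×10⁻⁴ T.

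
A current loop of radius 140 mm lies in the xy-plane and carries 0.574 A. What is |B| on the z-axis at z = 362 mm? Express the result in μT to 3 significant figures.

B ≈ 0.121 μT

On the axis of a circular loop, B = μ₀IR² / [2(R²+z²)^(3/2)].
R² + z² = (0.14)² + (0.362)² = 0.1506 m², and (R²+z²)^(3/2) = 5.85×10⁻² m³.
B = (4π×10⁻⁷ × 0.574 × 0.0196) / (2 × 5.85×10⁻²) = 1.21×10⁻⁷ T.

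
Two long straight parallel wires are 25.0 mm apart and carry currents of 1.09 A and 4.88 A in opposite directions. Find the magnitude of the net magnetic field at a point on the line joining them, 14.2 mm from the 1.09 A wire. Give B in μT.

B ≈ 106 μT

Each long wire gives B = μ₀I/(2πd). Distances are d₁ = 0.0142 m and d₂ = 0.0108 m.
B₁ = 1.54×10⁻⁵ T, B₂ = 9.04×10⁻⁵ T.
Between antiparallel currents both contributions point the same way, so they add. B = B₁ + B₂ = 1.54×10⁻⁵ + 9.04×10⁻⁵ = 1.06×10⁻⁴ T.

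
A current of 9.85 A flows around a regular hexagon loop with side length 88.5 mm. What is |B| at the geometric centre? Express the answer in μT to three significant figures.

Each side is a finite straight segment at perpendicular distance d = a/(2 tan(π/6)) = 0.07664 m from the centre, with end-angles ±π/6.
One side contributes B₁ = (μ₀I/4πd)·2 sin(π/6) = 1.29×10⁻⁵ T.
All 6 sides add in the same direction: B = 6 × 1.29×10⁻⁵ = 7.71×10⁻⁵ T.

B ≈ 77.1 μT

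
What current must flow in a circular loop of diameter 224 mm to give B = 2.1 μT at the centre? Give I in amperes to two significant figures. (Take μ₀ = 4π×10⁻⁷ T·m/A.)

I ≈ 0.37 A

At the centre of a circular loop B = μ₀I/(2R), so I = 2RB/μ₀.
With R = 0.112 m, I = 2 × 0.112 × 2.10×10⁻⁶ / (4π×10⁻⁷) = 0.374 A.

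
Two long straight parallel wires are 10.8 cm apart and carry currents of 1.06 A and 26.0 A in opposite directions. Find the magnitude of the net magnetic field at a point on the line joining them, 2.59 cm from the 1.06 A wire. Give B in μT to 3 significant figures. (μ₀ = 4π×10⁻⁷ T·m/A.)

B ≈ 71.5 μT

Each long wire gives B = μ₀I/(2πd). Distances are d₁ = 0.0259 m and d₂ = 0.0821 m.
B₁ = 8.19×10⁻⁶ T, B₂ = 6.33×10⁻⁵ T.
Between antiparallel currents both contributions point the same way, so they add. B = B₁ + B₂ = 8.19×10⁻⁶ + 6.33×10⁻⁵ = 7.15×10⁻⁵ T.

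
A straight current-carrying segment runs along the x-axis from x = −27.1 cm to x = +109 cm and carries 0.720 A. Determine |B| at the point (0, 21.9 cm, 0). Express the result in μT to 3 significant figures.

B ≈ 0.578 μT

For a finite straight segment, B = (μ₀I/4πd)(sinθ₁ + sinθ₂), where θ₁, θ₂ are the angles from the perpendicular to each end.
The perpendicular distance is d = 0.219 m; the end-offsets along the wire are a = 0.271 m and b = 1.09 m.
sinθ₁ = 0.271/√(0.271²+0.219²) = 0.7778; sinθ₂ = 1.09/√(1.09²+0.219²) = 0.9804.
B = (4π×10⁻⁷ × 0.720) / (4π × 0.219) × (0.7778 + 0.9804) = 5.78×10⁻⁷ T.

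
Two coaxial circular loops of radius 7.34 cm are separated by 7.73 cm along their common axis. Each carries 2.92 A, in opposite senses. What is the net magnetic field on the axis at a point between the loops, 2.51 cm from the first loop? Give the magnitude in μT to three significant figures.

Each loop contributes B = μ₀IR²/[2(R²+z²)^(3/2)] on the axis, with z measured from that loop.
Loop 1 (z = 0.0251 m): B₁ = 2.12×10⁻⁵ T. Loop 2 (z = 0.0522 m): B₂ = 1.35×10⁻⁵ T.
The fields oppose: B = |B₁ − B₂| = 7.65×10⁻⁶ T.

B ≈ 7.65 μT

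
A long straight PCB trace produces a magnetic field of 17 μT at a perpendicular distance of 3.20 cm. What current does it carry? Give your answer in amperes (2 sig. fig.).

I ≈ 2.7 A

For a long straight wire B = μ₀I/(2πd), so I = 2πdB/μ₀.
I = 2π × 0.032 × 1.70×10⁻⁵ / (4π×10⁻⁷) = 2.72 A.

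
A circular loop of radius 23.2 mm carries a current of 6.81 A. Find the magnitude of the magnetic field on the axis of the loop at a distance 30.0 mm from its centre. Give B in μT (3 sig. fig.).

On the axis of a circular loop, B = μ₀IR² / [2(R²+z²)^(3/2)].
R² + z² = (0.0232)² + (0.03)² = 0.001438 m², and (R²+z²)^(3/2) = 5.45×10⁻⁵ m³.
B = (4π×10⁻⁷ × 6.81 × 0.0005382) / (2 × 5.45×10⁻⁵) = 4.22×10⁻⁵ T.

B ≈ 42.2 μT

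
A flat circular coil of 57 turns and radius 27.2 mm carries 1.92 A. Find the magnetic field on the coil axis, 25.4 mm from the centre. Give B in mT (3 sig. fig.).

B ≈ 0.987 mT

For an N-turn flat coil, B = Nμ₀IR²/[2(R²+z²)^(3/2)] with R = 0.0272 m, z = 0.0254 m.
B = 57 × 1.73×10⁻⁵ T = 9.87×10⁻⁴ T.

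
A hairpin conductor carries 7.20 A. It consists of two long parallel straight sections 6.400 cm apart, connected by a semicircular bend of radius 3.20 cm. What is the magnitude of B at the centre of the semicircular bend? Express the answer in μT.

B ≈ 116 μT

The semicircular arc contributes B_arc = μ₀I·π/(4πR) = μ₀I/(4R) = 7.07×10⁻⁵ T.
Each semi-infinite lead is at perpendicular distance R = 0.032 m from the centre, with the perpendicular foot at its near end, so it contributes μ₀I/(4πR); both point the same way, together 4.50×10⁻⁵ T.
Arc and leads all point the same direction: B = 7.07×10⁻⁵ + 4.50×10⁻⁵ = 1.16×10⁻⁴ T.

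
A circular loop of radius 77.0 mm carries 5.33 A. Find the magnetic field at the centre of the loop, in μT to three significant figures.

At the centre of a circular loop the Biot–Savart law gives B = μ₀I/(2R).
B = (4π×10⁻⁷ × 5.33) / (2 × 0.077) = 4.35×10⁻⁵ T.

B ≈ 43.5 μT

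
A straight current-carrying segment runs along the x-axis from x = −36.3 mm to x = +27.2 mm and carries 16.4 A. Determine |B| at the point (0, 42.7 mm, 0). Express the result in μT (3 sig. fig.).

For a finite straight segment, B = (μ₀I/4πd)(sinθ₁ + sinθ₂), where θ₁, θ₂ are the angles from the perpendicular to each end.
The perpendicular distance is d = 0.0427 m; the end-offsets along the wire are a = 0.0363 m and b = 0.0272 m.
sinθ₁ = 0.0363/√(0.0363²+0.0427²) = 0.6477; sinθ₂ = 0.0272/√(0.0272²+0.0427²) = 0.5373.
B = (4π×10⁻⁷ × 16.4) / (4π × 0.0427) × (0.6477 + 0.5373) = 4.55×10⁻⁵ T.

B ≈ 45.5 μT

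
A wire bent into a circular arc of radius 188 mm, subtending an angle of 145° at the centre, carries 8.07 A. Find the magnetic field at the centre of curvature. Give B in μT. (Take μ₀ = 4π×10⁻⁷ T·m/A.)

The Biot–Savart field of a circular arc at its centre is B = μ₀Iφ/(4πR), with φ = 2.531 rad.
B = (4π×10⁻⁷ × 8.07 × 2.531) / (4π × 0.188) = 1.09×10⁻⁵ T.

B ≈ 10.9 μT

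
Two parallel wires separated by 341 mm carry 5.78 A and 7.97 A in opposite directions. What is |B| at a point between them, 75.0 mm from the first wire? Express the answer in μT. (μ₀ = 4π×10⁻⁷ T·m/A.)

Each long wire gives B = μ₀I/(2πd). Distances are d₁ = 0.075 m and d₂ = 0.266 m.
B₁ = 1.54×10⁻⁵ T, B₂ = 5.99×10⁻⁶ T.
Between antiparallel currents both contributions point the same way, so they add. B = B₁ + B₂ = 1.54×10⁻⁵ + 5.99×10⁻⁶ = 2.14×10⁻⁵ T.

B ≈ 21.4 μT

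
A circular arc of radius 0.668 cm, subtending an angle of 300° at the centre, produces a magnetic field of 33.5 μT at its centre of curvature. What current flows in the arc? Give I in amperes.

For a circular arc, B = μ₀Iφ/(4πR) with φ in radians; here φ = 5.236 rad.
So I = 4πRB/(μ₀φ) = 4π × 0.00668 × 3.35×10⁻⁵ / (4π×10⁻⁷ × 5.236) = 0.427 A.

I ≈ 0.427 A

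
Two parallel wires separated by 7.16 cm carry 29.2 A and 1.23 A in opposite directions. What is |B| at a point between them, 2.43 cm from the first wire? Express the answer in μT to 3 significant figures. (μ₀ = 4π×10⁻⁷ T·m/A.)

Each long wire gives B = μ₀I/(2πd). Distances are d₁ = 0.0243 m and d₂ = 0.0473 m.
B₁ = 2.40×10⁻⁴ T, B₂ = 5.20×10⁻⁶ T.
Between antiparallel currents both contributions point the same way, so they add. B = B₁ + B₂ = 2.40×10⁻⁴ + 5.20×10⁻⁶ = 2.46×10⁻⁴ T.

B ≈ 246 μT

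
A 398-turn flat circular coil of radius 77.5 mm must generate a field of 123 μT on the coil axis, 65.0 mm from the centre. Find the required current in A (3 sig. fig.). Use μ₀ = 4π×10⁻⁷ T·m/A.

For an N-turn coil, B = Nμ₀IR²/[2(R²+z²)^(3/2)] with R = 0.0775 m, z = 0.065 m, so I = 2B(R²+z²)^(3/2)/(Nμ₀R²) = 2 × 1.23×10⁻⁴ × 1.03×10⁻³ / (398 × 4π×10⁻⁷ × 0.006006) = 8.47×10⁻² A.

I ≈ 0.0847 A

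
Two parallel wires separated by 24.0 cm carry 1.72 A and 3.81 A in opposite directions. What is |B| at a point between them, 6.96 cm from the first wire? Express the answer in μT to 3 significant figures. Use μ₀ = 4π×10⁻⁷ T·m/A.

B ≈ 9.41 μT

Each long wire gives B = μ₀I/(2πd). Distances are d₁ = 0.0696 m and d₂ = 0.1704 m.
B₁ = 4.94×10⁻⁶ T, B₂ = 4.47×10⁻⁶ T.
Between antiparallel currents both contributions point the same way, so they add. B = B₁ + B₂ = 4.94×10⁻⁶ + 4.47×10⁻⁶ = 9.41×10⁻⁶ T.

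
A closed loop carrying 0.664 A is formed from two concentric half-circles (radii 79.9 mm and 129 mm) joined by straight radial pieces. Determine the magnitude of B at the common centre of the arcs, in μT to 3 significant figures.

The radial connectors point toward the centre, so dl × r̂ = 0 and they contribute nothing.
Each semicircle gives μ₀I/(4R): inner arc 2.61×10⁻⁶ T, outer arc 1.62×10⁻⁶ T.
The two arcs carry current in opposite angular senses, so their fields oppose: B = |2.61×10⁻⁶ − 1.62×10⁻⁶| = 9.94×10⁻⁷ T.

B ≈ 0.994 μT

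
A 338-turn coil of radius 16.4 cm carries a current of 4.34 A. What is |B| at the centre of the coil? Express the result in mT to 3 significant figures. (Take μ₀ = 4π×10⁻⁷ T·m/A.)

For an N-turn flat coil, B = Nμ₀I/(2R) with R = 0.164 m.
B = 338 × 1.66×10⁻⁵ T = 5.62×10⁻³ T.

B ≈ 5.62 mT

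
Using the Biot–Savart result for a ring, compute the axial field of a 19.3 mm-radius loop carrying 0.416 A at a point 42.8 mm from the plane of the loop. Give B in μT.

B ≈ 0.941 μT

On the axis of a circular loop, B = μ₀IR² / [2(R²+z²)^(3/2)].
R² + z² = (0.0193)² + (0.0428)² = 0.002204 m², and (R²+z²)^(3/2) = 1.03×10⁻⁴ m³.
B = (4π×10⁻⁷ × 0.416 × 0.0003725) / (2 × 1.03×10⁻⁴) = 9.41×10⁻⁷ T.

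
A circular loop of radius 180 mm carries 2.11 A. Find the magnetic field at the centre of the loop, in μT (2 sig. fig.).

B ≈ 7.4 μT

At the centre of a circular loop the Biot–Savart law gives B = μ₀I/(2R).
B = (4π×10⁻⁷ × 2.11) / (2 × 0.18) = 7.37×10⁻⁶ T.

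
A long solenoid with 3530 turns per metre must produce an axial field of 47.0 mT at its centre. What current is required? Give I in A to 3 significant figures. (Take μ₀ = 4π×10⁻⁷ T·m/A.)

Inside a long solenoid B = μ₀nI with n = 3530 m⁻¹, so I = B/(μ₀n).
I = 4.70×10⁻² / (4π×10⁻⁷ × 3530) = 10.6 A.

I ≈ 10.6 A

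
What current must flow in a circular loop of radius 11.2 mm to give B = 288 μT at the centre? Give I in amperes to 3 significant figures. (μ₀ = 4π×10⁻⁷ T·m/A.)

I ≈ 5.13 A

At the centre of a circular loop B = μ₀I/(2R), so I = 2RB/μ₀.
With R = 0.0112 m, I = 2 × 0.0112 × 2.88×10⁻⁴ / (4π×10⁻⁷) = 5.13 A.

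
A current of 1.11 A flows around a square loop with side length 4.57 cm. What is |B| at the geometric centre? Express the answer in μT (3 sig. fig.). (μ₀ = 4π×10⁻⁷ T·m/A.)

Each side is a finite straight segment at perpendicular distance d = a/(2 tan(π/4)) = 0.02285 m from the centre, with end-angles ±π/4.
One side contributes B₁ = (μ₀I/4πd)·2 sin(π/4) = 6.87×10⁻⁶ T.
All 4 sides add in the same direction: B = 4 × 6.87×10⁻⁶ = 2.75×10⁻⁵ T.

B ≈ 27.5 μT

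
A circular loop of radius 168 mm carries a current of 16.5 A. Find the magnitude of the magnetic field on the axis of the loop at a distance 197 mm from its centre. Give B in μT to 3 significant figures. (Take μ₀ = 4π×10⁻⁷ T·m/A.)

B ≈ 16.9 μT

On the axis of a circular loop, B = μ₀IR² / [2(R²+z²)^(3/2)].
R² + z² = (0.168)² + (0.197)² = 0.06703 m², and (R²+z²)^(3/2) = 1.74×10⁻² m³.
B = (4π×10⁻⁷ × 16.5 × 0.02822) / (2 × 1.74×10⁻²) = 1.69×10⁻⁵ T.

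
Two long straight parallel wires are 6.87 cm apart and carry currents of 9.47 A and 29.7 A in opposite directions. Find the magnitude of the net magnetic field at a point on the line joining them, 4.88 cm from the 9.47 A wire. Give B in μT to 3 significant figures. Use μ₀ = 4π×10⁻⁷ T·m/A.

B ≈ 337 μT

Each long wire gives B = μ₀I/(2πd). Distances are d₁ = 0.0488 m and d₂ = 0.0199 m.
B₁ = 3.88×10⁻⁵ T, B₂ = 2.98×10⁻⁴ T.
Between antiparallel currents both contributions point the same way, so they add. B = B₁ + B₂ = 3.88×10⁻⁵ + 2.98×10⁻⁴ = 3.37×10⁻⁴ T.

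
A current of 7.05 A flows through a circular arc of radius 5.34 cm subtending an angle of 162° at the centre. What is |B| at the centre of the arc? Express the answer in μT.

The Biot–Savart field of a circular arc at its centre is B = μ₀Iφ/(4πR), with φ = 2.827 rad.
B = (4π×10⁻⁷ × 7.05 × 2.827) / (4π × 0.0534) = 3.73×10⁻⁵ T.

B ≈ 37.3 μT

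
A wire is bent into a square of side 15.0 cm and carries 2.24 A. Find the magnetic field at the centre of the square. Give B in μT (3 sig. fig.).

Each side is a finite straight segment at perpendicular distance d = a/(2 tan(π/4)) = 0.075 m from the centre, with end-angles ±π/4.
One side contributes B₁ = (μ₀I/4πd)·2 sin(π/4) = 4.22×10⁻⁶ T.
All 4 sides add in the same direction: B = 4 × 4.22×10⁻⁶ = 1.69×10⁻⁵ T.

B ≈ 16.9 μT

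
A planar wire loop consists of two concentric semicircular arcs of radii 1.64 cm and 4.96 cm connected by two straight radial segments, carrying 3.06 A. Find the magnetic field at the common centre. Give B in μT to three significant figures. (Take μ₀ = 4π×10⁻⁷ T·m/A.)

B ≈ 39.2 μT

The radial connectors point toward the centre, so dl × r̂ = 0 and they contribute nothing.
Each semicircle gives μ₀I/(4R): inner arc 5.86×10⁻⁵ T, outer arc 1.94×10⁻⁵ T.
The two arcs carry current in opposite angular senses, so their fields oppose: B = |5.86×10⁻⁵ − 1.94×10⁻⁵| = 3.92×10⁻⁵ T.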